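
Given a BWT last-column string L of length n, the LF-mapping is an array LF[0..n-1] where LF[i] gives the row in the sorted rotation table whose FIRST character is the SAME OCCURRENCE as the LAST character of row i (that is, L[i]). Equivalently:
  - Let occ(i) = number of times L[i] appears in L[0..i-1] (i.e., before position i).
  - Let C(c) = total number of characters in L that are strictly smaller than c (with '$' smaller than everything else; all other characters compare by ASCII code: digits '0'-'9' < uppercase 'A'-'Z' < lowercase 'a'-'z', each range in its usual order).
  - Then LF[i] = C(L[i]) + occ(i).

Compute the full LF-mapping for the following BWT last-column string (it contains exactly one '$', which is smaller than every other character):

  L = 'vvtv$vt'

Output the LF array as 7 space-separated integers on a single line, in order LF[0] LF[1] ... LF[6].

Char counts: '$':1, 't':2, 'v':4
C (first-col start): C('$')=0, C('t')=1, C('v')=3
L[0]='v': occ=0, LF[0]=C('v')+0=3+0=3
L[1]='v': occ=1, LF[1]=C('v')+1=3+1=4
L[2]='t': occ=0, LF[2]=C('t')+0=1+0=1
L[3]='v': occ=2, LF[3]=C('v')+2=3+2=5
L[4]='$': occ=0, LF[4]=C('$')+0=0+0=0
L[5]='v': occ=3, LF[5]=C('v')+3=3+3=6
L[6]='t': occ=1, LF[6]=C('t')+1=1+1=2

Answer: 3 4 1 5 0 6 2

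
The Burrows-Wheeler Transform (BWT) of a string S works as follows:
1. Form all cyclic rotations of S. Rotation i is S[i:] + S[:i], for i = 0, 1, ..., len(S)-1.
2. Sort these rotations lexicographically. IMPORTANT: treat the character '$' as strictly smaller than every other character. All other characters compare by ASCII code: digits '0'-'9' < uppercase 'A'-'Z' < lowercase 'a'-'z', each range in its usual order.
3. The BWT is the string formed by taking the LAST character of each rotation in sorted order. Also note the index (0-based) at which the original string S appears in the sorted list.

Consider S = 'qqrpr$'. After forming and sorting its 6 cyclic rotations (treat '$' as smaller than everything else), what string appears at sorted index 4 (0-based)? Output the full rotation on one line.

All 6 rotations (rotation i = S[i:]+S[:i]):
  rot[0] = qqrpr$
  rot[1] = qrpr$q
  rot[2] = rpr$qq
  rot[3] = pr$qqr
  rot[4] = r$qqrp
  rot[5] = $qqrpr
Sorted (with $ < everything):
  sorted[0] = $qqrpr
  sorted[1] = pr$qqr
  sorted[2] = qqrpr$
  sorted[3] = qrpr$q
  sorted[4] = r$qqrp
  sorted[5] = rpr$qq
sorted[4] = r$qqrp

Answer: r$qqrp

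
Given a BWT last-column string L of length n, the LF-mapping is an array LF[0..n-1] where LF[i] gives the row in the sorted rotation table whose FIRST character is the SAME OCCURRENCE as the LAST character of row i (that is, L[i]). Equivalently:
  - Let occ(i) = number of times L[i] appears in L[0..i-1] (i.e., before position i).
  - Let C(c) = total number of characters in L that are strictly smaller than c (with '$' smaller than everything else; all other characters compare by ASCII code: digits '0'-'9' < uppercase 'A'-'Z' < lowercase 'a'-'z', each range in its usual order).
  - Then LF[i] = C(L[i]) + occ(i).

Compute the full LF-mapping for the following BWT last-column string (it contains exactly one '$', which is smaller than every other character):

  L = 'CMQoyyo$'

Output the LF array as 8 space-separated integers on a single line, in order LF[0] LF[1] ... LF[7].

Char counts: '$':1, 'C':1, 'M':1, 'Q':1, 'o':2, 'y':2
C (first-col start): C('$')=0, C('C')=1, C('M')=2, C('Q')=3, C('o')=4, C('y')=6
L[0]='C': occ=0, LF[0]=C('C')+0=1+0=1
L[1]='M': occ=0, LF[1]=C('M')+0=2+0=2
L[2]='Q': occ=0, LF[2]=C('Q')+0=3+0=3
L[3]='o': occ=0, LF[3]=C('o')+0=4+0=4
L[4]='y': occ=0, LF[4]=C('y')+0=6+0=6
L[5]='y': occ=1, LF[5]=C('y')+1=6+1=7
L[6]='o': occ=1, LF[6]=C('o')+1=4+1=5
L[7]='$': occ=0, LF[7]=C('$')+0=0+0=0

Answer: 1 2 3 4 6 7 5 0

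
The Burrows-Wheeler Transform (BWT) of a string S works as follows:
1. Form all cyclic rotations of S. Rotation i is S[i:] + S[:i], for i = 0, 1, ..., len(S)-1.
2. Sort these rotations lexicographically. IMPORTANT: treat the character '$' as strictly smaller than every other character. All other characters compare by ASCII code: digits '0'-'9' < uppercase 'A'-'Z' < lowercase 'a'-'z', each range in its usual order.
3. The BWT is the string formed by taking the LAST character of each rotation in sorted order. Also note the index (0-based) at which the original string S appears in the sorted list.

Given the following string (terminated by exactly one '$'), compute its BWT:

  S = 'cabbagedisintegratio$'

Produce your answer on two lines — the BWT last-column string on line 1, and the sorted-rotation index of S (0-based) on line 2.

All 21 rotations (rotation i = S[i:]+S[:i]):
  rot[0] = cabbagedisintegratio$
  rot[1] = abbagedisintegratio$c
  rot[2] = bbagedisintegratio$ca
  rot[3] = bagedisintegratio$cab
  rot[4] = agedisintegratio$cabb
  rot[5] = gedisintegratio$cabba
  rot[6] = edisintegratio$cabbag
  rot[7] = disintegratio$cabbage
  rot[8] = isintegratio$cabbaged
  rot[9] = sintegratio$cabbagedi
  rot[10] = integratio$cabbagedis
  rot[11] = ntegratio$cabbagedisi
  rot[12] = tegratio$cabbagedisin
  rot[13] = egratio$cabbagedisint
  rot[14] = gratio$cabbagedisinte
  rot[15] = ratio$cabbagedisinteg
  rot[16] = atio$cabbagedisintegr
  rot[17] = tio$cabbagedisintegra
  rot[18] = io$cabbagedisintegrat
  rot[19] = o$cabbagedisintegrati
  rot[20] = $cabbagedisintegratio
Sorted (with $ < everything):
  sorted[0] = $cabbagedisintegratio  (last char: 'o')
  sorted[1] = abbagedisintegratio$c  (last char: 'c')
  sorted[2] = agedisintegratio$cabb  (last char: 'b')
  sorted[3] = atio$cabbagedisintegr  (last char: 'r')
  sorted[4] = bagedisintegratio$cab  (last char: 'b')
  sorted[5] = bbagedisintegratio$ca  (last char: 'a')
  sorted[6] = cabbagedisintegratio$  (last char: '$')
  sorted[7] = disintegratio$cabbage  (last char: 'e')
  sorted[8] = edisintegratio$cabbag  (last char: 'g')
  sorted[9] = egratio$cabbagedisint  (last char: 't')
  sorted[10] = gedisintegratio$cabba  (last char: 'a')
  sorted[11] = gratio$cabbagedisinte  (last char: 'e')
  sorted[12] = integratio$cabbagedis  (last char: 's')
  sorted[13] = io$cabbagedisintegrat  (last char: 't')
  sorted[14] = isintegratio$cabbaged  (last char: 'd')
  sorted[15] = ntegratio$cabbagedisi  (last char: 'i')
  sorted[16] = o$cabbagedisintegrati  (last char: 'i')
  sorted[17] = ratio$cabbagedisinteg  (last char: 'g')
  sorted[18] = sintegratio$cabbagedi  (last char: 'i')
  sorted[19] = tegratio$cabbagedisin  (last char: 'n')
  sorted[20] = tio$cabbagedisintegra  (last char: 'a')
Last column: ocbrba$egtaestdiigina
Original string S is at sorted index 6

Answer: ocbrba$egtaestdiigina
6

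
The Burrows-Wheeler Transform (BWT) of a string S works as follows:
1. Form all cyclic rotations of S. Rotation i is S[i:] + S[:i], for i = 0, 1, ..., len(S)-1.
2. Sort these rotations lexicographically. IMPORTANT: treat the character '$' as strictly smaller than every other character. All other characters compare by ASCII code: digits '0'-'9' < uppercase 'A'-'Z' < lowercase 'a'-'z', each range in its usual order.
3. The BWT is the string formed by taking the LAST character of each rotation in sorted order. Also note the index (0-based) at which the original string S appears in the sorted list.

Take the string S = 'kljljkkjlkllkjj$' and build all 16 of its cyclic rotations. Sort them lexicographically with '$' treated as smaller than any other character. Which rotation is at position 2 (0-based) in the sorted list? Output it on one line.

Answer: jj$kljljkkjlkllk

Derivation:
All 16 rotations (rotation i = S[i:]+S[:i]):
  rot[0] = kljljkkjlkllkjj$
  rot[1] = ljljkkjlkllkjj$k
  rot[2] = jljkkjlkllkjj$kl
  rot[3] = ljkkjlkllkjj$klj
  rot[4] = jkkjlkllkjj$kljl
  rot[5] = kkjlkllkjj$kljlj
  rot[6] = kjlkllkjj$kljljk
  rot[7] = jlkllkjj$kljljkk
  rot[8] = lkllkjj$kljljkkj
  rot[9] = kllkjj$kljljkkjl
  rot[10] = llkjj$kljljkkjlk
  rot[11] = lkjj$kljljkkjlkl
  rot[12] = kjj$kljljkkjlkll
  rot[13] = jj$kljljkkjlkllk
  rot[14] = j$kljljkkjlkllkj
  rot[15] = $kljljkkjlkllkjj
Sorted (with $ < everything):
  sorted[0] = $kljljkkjlkllkjj
  sorted[1] = j$kljljkkjlkllkj
  sorted[2] = jj$kljljkkjlkllk
  sorted[3] = jkkjlkllkjj$kljl
  sorted[4] = jljkkjlkllkjj$kl
  sorted[5] = jlkllkjj$kljljkk
  sorted[6] = kjj$kljljkkjlkll
  sorted[7] = kjlkllkjj$kljljk
  sorted[8] = kkjlkllkjj$kljlj
  sorted[9] = kljljkkjlkllkjj$
  sorted[10] = kllkjj$kljljkkjl
  sorted[11] = ljkkjlkllkjj$klj
  sorted[12] = ljljkkjlkllkjj$k
  sorted[13] = lkjj$kljljkkjlkl
  sorted[14] = lkllkjj$kljljkkj
  sorted[15] = llkjj$kljljkkjlk
sorted[2] = jj$kljljkkjlkllk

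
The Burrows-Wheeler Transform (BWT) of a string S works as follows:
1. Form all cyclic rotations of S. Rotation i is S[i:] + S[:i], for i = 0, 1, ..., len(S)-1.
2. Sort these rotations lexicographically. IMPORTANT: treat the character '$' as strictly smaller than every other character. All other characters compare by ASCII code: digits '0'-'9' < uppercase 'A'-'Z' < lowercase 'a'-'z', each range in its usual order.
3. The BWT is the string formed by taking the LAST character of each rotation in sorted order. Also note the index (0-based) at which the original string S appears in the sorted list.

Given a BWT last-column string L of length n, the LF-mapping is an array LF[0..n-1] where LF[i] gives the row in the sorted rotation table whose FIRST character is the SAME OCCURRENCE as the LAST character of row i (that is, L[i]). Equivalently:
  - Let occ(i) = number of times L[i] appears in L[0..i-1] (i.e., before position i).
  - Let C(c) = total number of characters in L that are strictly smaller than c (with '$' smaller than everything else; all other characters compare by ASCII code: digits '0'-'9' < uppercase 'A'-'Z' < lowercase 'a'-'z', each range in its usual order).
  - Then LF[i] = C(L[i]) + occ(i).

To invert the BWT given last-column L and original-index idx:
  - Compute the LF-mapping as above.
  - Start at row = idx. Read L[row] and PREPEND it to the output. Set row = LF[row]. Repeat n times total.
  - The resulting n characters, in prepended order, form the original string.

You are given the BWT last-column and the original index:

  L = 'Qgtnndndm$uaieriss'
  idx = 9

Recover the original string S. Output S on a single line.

Answer: misunderstandingQ$

Derivation:
LF mapping: 1 6 16 10 11 3 12 4 9 0 17 2 7 5 13 8 14 15
Walk LF starting at row 9, prepending L[row]:
  step 1: row=9, L[9]='$', prepend. Next row=LF[9]=0
  step 2: row=0, L[0]='Q', prepend. Next row=LF[0]=1
  step 3: row=1, L[1]='g', prepend. Next row=LF[1]=6
  step 4: row=6, L[6]='n', prepend. Next row=LF[6]=12
  step 5: row=12, L[12]='i', prepend. Next row=LF[12]=7
  step 6: row=7, L[7]='d', prepend. Next row=LF[7]=4
  step 7: row=4, L[4]='n', prepend. Next row=LF[4]=11
  step 8: row=11, L[11]='a', prepend. Next row=LF[11]=2
  step 9: row=2, L[2]='t', prepend. Next row=LF[2]=16
  step 10: row=16, L[16]='s', prepend. Next row=LF[16]=14
  step 11: row=14, L[14]='r', prepend. Next row=LF[14]=13
  step 12: row=13, L[13]='e', prepend. Next row=LF[13]=5
  step 13: row=5, L[5]='d', prepend. Next row=LF[5]=3
  step 14: row=3, L[3]='n', prepend. Next row=LF[3]=10
  step 15: row=10, L[10]='u', prepend. Next row=LF[10]=17
  step 16: row=17, L[17]='s', prepend. Next row=LF[17]=15
  step 17: row=15, L[15]='i', prepend. Next row=LF[15]=8
  step 18: row=8, L[8]='m', prepend. Next row=LF[8]=9
Reversed output: misunderstandingQ$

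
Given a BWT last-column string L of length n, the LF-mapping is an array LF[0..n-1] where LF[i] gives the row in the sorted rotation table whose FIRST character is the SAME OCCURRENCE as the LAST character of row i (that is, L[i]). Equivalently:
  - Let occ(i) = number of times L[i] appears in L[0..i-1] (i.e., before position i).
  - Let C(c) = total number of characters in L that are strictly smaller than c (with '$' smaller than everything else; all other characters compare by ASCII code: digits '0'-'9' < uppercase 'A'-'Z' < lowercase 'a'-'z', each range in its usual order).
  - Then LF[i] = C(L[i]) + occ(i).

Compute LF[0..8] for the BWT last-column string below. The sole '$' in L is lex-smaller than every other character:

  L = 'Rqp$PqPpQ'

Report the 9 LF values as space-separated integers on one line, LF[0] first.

Answer: 4 7 5 0 1 8 2 6 3

Derivation:
Char counts: '$':1, 'P':2, 'Q':1, 'R':1, 'p':2, 'q':2
C (first-col start): C('$')=0, C('P')=1, C('Q')=3, C('R')=4, C('p')=5, C('q')=7
L[0]='R': occ=0, LF[0]=C('R')+0=4+0=4
L[1]='q': occ=0, LF[1]=C('q')+0=7+0=7
L[2]='p': occ=0, LF[2]=C('p')+0=5+0=5
L[3]='$': occ=0, LF[3]=C('$')+0=0+0=0
L[4]='P': occ=0, LF[4]=C('P')+0=1+0=1
L[5]='q': occ=1, LF[5]=C('q')+1=7+1=8
L[6]='P': occ=1, LF[6]=C('P')+1=1+1=2
L[7]='p': occ=1, LF[7]=C('p')+1=5+1=6
L[8]='Q': occ=0, LF[8]=C('Q')+0=3+0=3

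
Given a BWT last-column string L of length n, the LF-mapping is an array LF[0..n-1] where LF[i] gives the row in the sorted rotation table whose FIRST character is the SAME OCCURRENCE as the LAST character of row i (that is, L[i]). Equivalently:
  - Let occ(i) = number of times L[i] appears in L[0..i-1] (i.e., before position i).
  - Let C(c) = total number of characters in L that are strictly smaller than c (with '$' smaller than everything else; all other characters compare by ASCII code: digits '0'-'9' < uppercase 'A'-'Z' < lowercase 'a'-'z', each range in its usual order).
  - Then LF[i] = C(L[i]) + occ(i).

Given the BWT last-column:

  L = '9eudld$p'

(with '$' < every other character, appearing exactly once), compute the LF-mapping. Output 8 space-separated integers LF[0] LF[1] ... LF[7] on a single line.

Char counts: '$':1, '9':1, 'd':2, 'e':1, 'l':1, 'p':1, 'u':1
C (first-col start): C('$')=0, C('9')=1, C('d')=2, C('e')=4, C('l')=5, C('p')=6, C('u')=7
L[0]='9': occ=0, LF[0]=C('9')+0=1+0=1
L[1]='e': occ=0, LF[1]=C('e')+0=4+0=4
L[2]='u': occ=0, LF[2]=C('u')+0=7+0=7
L[3]='d': occ=0, LF[3]=C('d')+0=2+0=2
L[4]='l': occ=0, LF[4]=C('l')+0=5+0=5
L[5]='d': occ=1, LF[5]=C('d')+1=2+1=3
L[6]='$': occ=0, LF[6]=C('$')+0=0+0=0
L[7]='p': occ=0, LF[7]=C('p')+0=6+0=6

Answer: 1 4 7 2 5 3 0 6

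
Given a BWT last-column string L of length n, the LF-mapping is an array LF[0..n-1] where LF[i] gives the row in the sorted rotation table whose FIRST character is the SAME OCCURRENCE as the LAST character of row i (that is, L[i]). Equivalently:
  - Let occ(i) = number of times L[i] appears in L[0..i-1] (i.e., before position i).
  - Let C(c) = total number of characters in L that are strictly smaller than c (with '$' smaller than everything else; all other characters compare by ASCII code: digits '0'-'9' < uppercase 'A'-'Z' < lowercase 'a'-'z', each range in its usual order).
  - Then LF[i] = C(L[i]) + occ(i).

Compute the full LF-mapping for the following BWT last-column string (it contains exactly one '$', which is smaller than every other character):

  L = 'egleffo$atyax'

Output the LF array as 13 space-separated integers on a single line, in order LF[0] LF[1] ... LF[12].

Answer: 3 7 8 4 5 6 9 0 1 10 12 2 11

Derivation:
Char counts: '$':1, 'a':2, 'e':2, 'f':2, 'g':1, 'l':1, 'o':1, 't':1, 'x':1, 'y':1
C (first-col start): C('$')=0, C('a')=1, C('e')=3, C('f')=5, C('g')=7, C('l')=8, C('o')=9, C('t')=10, C('x')=11, C('y')=12
L[0]='e': occ=0, LF[0]=C('e')+0=3+0=3
L[1]='g': occ=0, LF[1]=C('g')+0=7+0=7
L[2]='l': occ=0, LF[2]=C('l')+0=8+0=8
L[3]='e': occ=1, LF[3]=C('e')+1=3+1=4
L[4]='f': occ=0, LF[4]=C('f')+0=5+0=5
L[5]='f': occ=1, LF[5]=C('f')+1=5+1=6
L[6]='o': occ=0, LF[6]=C('o')+0=9+0=9
L[7]='$': occ=0, LF[7]=C('$')+0=0+0=0
L[8]='a': occ=0, LF[8]=C('a')+0=1+0=1
L[9]='t': occ=0, LF[9]=C('t')+0=10+0=10
L[10]='y': occ=0, LF[10]=C('y')+0=12+0=12
L[11]='a': occ=1, LF[11]=C('a')+1=1+1=2
L[12]='x': occ=0, LF[12]=C('x')+0=11+0=11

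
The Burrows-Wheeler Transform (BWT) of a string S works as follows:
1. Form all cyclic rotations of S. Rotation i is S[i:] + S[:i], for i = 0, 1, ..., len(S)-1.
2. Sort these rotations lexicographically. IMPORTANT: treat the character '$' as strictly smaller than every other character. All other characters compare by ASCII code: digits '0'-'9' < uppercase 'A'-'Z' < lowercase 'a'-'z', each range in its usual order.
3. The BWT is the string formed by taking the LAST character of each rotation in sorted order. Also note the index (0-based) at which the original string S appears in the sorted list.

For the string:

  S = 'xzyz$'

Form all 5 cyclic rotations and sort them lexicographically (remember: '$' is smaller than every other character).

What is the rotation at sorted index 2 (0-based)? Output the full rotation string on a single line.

Answer: yz$xz

Derivation:
All 5 rotations (rotation i = S[i:]+S[:i]):
  rot[0] = xzyz$
  rot[1] = zyz$x
  rot[2] = yz$xz
  rot[3] = z$xzy
  rot[4] = $xzyz
Sorted (with $ < everything):
  sorted[0] = $xzyz
  sorted[1] = xzyz$
  sorted[2] = yz$xz
  sorted[3] = z$xzy
  sorted[4] = zyz$x
sorted[2] = yz$xz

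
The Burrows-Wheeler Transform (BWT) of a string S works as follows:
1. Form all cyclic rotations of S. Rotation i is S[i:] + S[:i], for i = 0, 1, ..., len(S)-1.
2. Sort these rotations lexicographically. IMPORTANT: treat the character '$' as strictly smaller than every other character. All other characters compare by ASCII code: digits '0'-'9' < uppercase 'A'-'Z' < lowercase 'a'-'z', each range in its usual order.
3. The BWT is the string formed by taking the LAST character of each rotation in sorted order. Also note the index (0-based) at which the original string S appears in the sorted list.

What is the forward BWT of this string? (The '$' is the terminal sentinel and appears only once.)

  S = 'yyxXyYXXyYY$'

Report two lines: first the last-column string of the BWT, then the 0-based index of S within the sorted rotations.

Answer: YYxXYyyyXXy$
11

Derivation:
All 12 rotations (rotation i = S[i:]+S[:i]):
  rot[0] = yyxXyYXXyYY$
  rot[1] = yxXyYXXyYY$y
  rot[2] = xXyYXXyYY$yy
  rot[3] = XyYXXyYY$yyx
  rot[4] = yYXXyYY$yyxX
  rot[5] = YXXyYY$yyxXy
  rot[6] = XXyYY$yyxXyY
  rot[7] = XyYY$yyxXyYX
  rot[8] = yYY$yyxXyYXX
  rot[9] = YY$yyxXyYXXy
  rot[10] = Y$yyxXyYXXyY
  rot[11] = $yyxXyYXXyYY
Sorted (with $ < everything):
  sorted[0] = $yyxXyYXXyYY  (last char: 'Y')
  sorted[1] = XXyYY$yyxXyY  (last char: 'Y')
  sorted[2] = XyYXXyYY$yyx  (last char: 'x')
  sorted[3] = XyYY$yyxXyYX  (last char: 'X')
  sorted[4] = Y$yyxXyYXXyY  (last char: 'Y')
  sorted[5] = YXXyYY$yyxXy  (last char: 'y')
  sorted[6] = YY$yyxXyYXXy  (last char: 'y')
  sorted[7] = xXyYXXyYY$yy  (last char: 'y')
  sorted[8] = yYXXyYY$yyxX  (last char: 'X')
  sorted[9] = yYY$yyxXyYXX  (last char: 'X')
  sorted[10] = yxXyYXXyYY$y  (last char: 'y')
  sorted[11] = yyxXyYXXyYY$  (last char: '$')
Last column: YYxXYyyyXXy$
Original string S is at sorted index 11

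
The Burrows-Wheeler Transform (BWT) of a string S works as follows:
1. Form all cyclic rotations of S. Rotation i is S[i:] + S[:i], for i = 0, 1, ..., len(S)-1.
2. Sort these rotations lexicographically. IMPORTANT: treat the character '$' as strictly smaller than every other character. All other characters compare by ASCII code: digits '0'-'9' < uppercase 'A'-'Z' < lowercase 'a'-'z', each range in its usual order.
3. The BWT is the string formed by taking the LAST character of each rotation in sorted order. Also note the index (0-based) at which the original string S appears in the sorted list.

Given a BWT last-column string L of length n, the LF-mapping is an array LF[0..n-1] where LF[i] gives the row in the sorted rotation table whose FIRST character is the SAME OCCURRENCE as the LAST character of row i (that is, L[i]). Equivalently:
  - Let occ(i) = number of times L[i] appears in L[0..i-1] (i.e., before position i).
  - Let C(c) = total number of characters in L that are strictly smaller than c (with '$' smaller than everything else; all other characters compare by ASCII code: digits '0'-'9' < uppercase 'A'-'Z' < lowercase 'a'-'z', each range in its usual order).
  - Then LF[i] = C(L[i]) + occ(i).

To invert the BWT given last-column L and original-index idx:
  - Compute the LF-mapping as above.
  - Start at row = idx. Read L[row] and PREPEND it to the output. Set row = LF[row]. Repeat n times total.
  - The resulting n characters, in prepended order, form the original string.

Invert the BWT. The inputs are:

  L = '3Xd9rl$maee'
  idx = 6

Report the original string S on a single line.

Answer: emerald9X3$

Derivation:
LF mapping: 1 3 5 2 10 8 0 9 4 6 7
Walk LF starting at row 6, prepending L[row]:
  step 1: row=6, L[6]='$', prepend. Next row=LF[6]=0
  step 2: row=0, L[0]='3', prepend. Next row=LF[0]=1
  step 3: row=1, L[1]='X', prepend. Next row=LF[1]=3
  step 4: row=3, L[3]='9', prepend. Next row=LF[3]=2
  step 5: row=2, L[2]='d', prepend. Next row=LF[2]=5
  step 6: row=5, L[5]='l', prepend. Next row=LF[5]=8
  step 7: row=8, L[8]='a', prepend. Next row=LF[8]=4
  step 8: row=4, L[4]='r', prepend. Next row=LF[4]=10
  step 9: row=10, L[10]='e', prepend. Next row=LF[10]=7
  step 10: row=7, L[7]='m', prepend. Next row=LF[7]=9
  step 11: row=9, L[9]='e', prepend. Next row=LF[9]=6
Reversed output: emerald9X3$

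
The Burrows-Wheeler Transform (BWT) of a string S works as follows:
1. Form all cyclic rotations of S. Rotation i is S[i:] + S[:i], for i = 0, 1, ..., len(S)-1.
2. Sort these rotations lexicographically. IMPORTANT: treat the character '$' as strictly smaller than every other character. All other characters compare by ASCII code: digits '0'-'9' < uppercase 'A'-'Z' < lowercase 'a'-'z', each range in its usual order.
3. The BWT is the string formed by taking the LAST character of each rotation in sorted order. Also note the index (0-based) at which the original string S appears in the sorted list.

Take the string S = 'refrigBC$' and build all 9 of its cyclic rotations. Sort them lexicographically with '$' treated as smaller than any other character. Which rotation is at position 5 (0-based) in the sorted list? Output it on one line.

Answer: gBC$refri

Derivation:
All 9 rotations (rotation i = S[i:]+S[:i]):
  rot[0] = refrigBC$
  rot[1] = efrigBC$r
  rot[2] = frigBC$re
  rot[3] = rigBC$ref
  rot[4] = igBC$refr
  rot[5] = gBC$refri
  rot[6] = BC$refrig
  rot[7] = C$refrigB
  rot[8] = $refrigBC
Sorted (with $ < everything):
  sorted[0] = $refrigBC
  sorted[1] = BC$refrig
  sorted[2] = C$refrigB
  sorted[3] = efrigBC$r
  sorted[4] = frigBC$re
  sorted[5] = gBC$refri
  sorted[6] = igBC$refr
  sorted[7] = refrigBC$
  sorted[8] = rigBC$ref
sorted[5] = gBC$refri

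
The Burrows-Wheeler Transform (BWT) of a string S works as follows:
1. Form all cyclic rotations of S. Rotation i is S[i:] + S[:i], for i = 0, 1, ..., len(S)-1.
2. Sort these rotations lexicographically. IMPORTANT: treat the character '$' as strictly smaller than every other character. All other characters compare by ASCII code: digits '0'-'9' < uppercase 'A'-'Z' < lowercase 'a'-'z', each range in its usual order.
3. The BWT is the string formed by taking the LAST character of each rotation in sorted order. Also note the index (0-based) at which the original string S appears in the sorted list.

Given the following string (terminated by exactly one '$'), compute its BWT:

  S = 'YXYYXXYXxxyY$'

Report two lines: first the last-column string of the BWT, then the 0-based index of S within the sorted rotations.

All 13 rotations (rotation i = S[i:]+S[:i]):
  rot[0] = YXYYXXYXxxyY$
  rot[1] = XYYXXYXxxyY$Y
  rot[2] = YYXXYXxxyY$YX
  rot[3] = YXXYXxxyY$YXY
  rot[4] = XXYXxxyY$YXYY
  rot[5] = XYXxxyY$YXYYX
  rot[6] = YXxxyY$YXYYXX
  rot[7] = XxxyY$YXYYXXY
  rot[8] = xxyY$YXYYXXYX
  rot[9] = xyY$YXYYXXYXx
  rot[10] = yY$YXYYXXYXxx
  rot[11] = Y$YXYYXXYXxxy
  rot[12] = $YXYYXXYXxxyY
Sorted (with $ < everything):
  sorted[0] = $YXYYXXYXxxyY  (last char: 'Y')
  sorted[1] = XXYXxxyY$YXYY  (last char: 'Y')
  sorted[2] = XYXxxyY$YXYYX  (last char: 'X')
  sorted[3] = XYYXXYXxxyY$Y  (last char: 'Y')
  sorted[4] = XxxyY$YXYYXXY  (last char: 'Y')
  sorted[5] = Y$YXYYXXYXxxy  (last char: 'y')
  sorted[6] = YXXYXxxyY$YXY  (last char: 'Y')
  sorted[7] = YXYYXXYXxxyY$  (last char: '$')
  sorted[8] = YXxxyY$YXYYXX  (last char: 'X')
  sorted[9] = YYXXYXxxyY$YX  (last char: 'X')
  sorted[10] = xxyY$YXYYXXYX  (last char: 'X')
  sorted[11] = xyY$YXYYXXYXx  (last char: 'x')
  sorted[12] = yY$YXYYXXYXxx  (last char: 'x')
Last column: YYXYYyY$XXXxx
Original string S is at sorted index 7

Answer: YYXYYyY$XXXxx
7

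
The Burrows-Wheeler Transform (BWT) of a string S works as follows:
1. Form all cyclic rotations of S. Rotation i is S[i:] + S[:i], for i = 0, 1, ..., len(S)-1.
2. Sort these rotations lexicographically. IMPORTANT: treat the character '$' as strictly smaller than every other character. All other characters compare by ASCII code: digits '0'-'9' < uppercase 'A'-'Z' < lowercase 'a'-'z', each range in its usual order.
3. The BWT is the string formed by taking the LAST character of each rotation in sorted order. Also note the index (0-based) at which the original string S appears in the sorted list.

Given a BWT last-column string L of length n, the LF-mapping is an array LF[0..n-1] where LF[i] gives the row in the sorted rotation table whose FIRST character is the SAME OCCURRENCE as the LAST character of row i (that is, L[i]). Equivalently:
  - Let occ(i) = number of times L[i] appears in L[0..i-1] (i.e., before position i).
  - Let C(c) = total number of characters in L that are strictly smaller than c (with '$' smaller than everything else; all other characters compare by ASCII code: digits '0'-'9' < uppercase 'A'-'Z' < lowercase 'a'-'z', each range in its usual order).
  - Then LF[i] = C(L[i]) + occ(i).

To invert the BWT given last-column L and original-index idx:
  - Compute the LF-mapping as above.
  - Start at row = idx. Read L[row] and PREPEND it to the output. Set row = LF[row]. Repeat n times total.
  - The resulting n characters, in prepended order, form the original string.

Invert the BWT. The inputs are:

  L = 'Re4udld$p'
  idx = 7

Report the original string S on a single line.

Answer: puddle4R$

Derivation:
LF mapping: 2 5 1 8 3 6 4 0 7
Walk LF starting at row 7, prepending L[row]:
  step 1: row=7, L[7]='$', prepend. Next row=LF[7]=0
  step 2: row=0, L[0]='R', prepend. Next row=LF[0]=2
  step 3: row=2, L[2]='4', prepend. Next row=LF[2]=1
  step 4: row=1, L[1]='e', prepend. Next row=LF[1]=5
  step 5: row=5, L[5]='l', prepend. Next row=LF[5]=6
  step 6: row=6, L[6]='d', prepend. Next row=LF[6]=4
  step 7: row=4, L[4]='d', prepend. Next row=LF[4]=3
  step 8: row=3, L[3]='u', prepend. Next row=LF[3]=8
  step 9: row=8, L[8]='p', prepend. Next row=LF[8]=7
Reversed output: puddle4R$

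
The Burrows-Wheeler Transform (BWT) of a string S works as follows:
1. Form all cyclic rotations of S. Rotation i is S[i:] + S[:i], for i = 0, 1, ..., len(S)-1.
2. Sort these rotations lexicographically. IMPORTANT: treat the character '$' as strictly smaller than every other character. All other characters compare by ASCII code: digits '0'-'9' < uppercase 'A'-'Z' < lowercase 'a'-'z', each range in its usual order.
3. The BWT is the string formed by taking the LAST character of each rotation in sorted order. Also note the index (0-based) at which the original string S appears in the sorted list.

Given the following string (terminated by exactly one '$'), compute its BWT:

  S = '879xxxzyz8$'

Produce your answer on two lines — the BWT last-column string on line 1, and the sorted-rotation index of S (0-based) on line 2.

All 11 rotations (rotation i = S[i:]+S[:i]):
  rot[0] = 879xxxzyz8$
  rot[1] = 79xxxzyz8$8
  rot[2] = 9xxxzyz8$87
  rot[3] = xxxzyz8$879
  rot[4] = xxzyz8$879x
  rot[5] = xzyz8$879xx
  rot[6] = zyz8$879xxx
  rot[7] = yz8$879xxxz
  rot[8] = z8$879xxxzy
  rot[9] = 8$879xxxzyz
  rot[10] = $879xxxzyz8
Sorted (with $ < everything):
  sorted[0] = $879xxxzyz8  (last char: '8')
  sorted[1] = 79xxxzyz8$8  (last char: '8')
  sorted[2] = 8$879xxxzyz  (last char: 'z')
  sorted[3] = 879xxxzyz8$  (last char: '$')
  sorted[4] = 9xxxzyz8$87  (last char: '7')
  sorted[5] = xxxzyz8$879  (last char: '9')
  sorted[6] = xxzyz8$879x  (last char: 'x')
  sorted[7] = xzyz8$879xx  (last char: 'x')
  sorted[8] = yz8$879xxxz  (last char: 'z')
  sorted[9] = z8$879xxxzy  (last char: 'y')
  sorted[10] = zyz8$879xxx  (last char: 'x')
Last column: 88z$79xxzyx
Original string S is at sorted index 3

Answer: 88z$79xxzyx
3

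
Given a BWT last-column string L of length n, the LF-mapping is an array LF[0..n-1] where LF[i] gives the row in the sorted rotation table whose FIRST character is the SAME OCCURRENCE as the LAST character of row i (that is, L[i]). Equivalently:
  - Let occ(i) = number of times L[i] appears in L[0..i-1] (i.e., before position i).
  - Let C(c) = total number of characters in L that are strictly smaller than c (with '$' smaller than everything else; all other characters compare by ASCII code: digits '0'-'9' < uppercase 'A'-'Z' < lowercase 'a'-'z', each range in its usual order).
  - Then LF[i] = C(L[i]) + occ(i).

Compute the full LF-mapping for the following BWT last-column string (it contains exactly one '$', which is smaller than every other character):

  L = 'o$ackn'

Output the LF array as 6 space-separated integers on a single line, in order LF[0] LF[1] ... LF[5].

Char counts: '$':1, 'a':1, 'c':1, 'k':1, 'n':1, 'o':1
C (first-col start): C('$')=0, C('a')=1, C('c')=2, C('k')=3, C('n')=4, C('o')=5
L[0]='o': occ=0, LF[0]=C('o')+0=5+0=5
L[1]='$': occ=0, LF[1]=C('$')+0=0+0=0
L[2]='a': occ=0, LF[2]=C('a')+0=1+0=1
L[3]='c': occ=0, LF[3]=C('c')+0=2+0=2
L[4]='k': occ=0, LF[4]=C('k')+0=3+0=3
L[5]='n': occ=0, LF[5]=C('n')+0=4+0=4

Answer: 5 0 1 2 3 4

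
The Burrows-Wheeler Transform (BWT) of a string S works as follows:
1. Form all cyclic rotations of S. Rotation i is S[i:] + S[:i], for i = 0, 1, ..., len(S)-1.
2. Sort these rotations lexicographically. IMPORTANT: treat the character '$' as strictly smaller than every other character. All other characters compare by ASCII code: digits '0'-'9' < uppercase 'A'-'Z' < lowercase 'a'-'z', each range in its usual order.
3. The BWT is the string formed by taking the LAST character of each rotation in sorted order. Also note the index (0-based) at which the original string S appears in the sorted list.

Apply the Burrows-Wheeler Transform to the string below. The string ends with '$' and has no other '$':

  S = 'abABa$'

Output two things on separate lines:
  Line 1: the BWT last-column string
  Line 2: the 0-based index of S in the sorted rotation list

Answer: abAB$a
4

Derivation:
All 6 rotations (rotation i = S[i:]+S[:i]):
  rot[0] = abABa$
  rot[1] = bABa$a
  rot[2] = ABa$ab
  rot[3] = Ba$abA
  rot[4] = a$abAB
  rot[5] = $abABa
Sorted (with $ < everything):
  sorted[0] = $abABa  (last char: 'a')
  sorted[1] = ABa$ab  (last char: 'b')
  sorted[2] = Ba$abA  (last char: 'A')
  sorted[3] = a$abAB  (last char: 'B')
  sorted[4] = abABa$  (last char: '$')
  sorted[5] = bABa$a  (last char: 'a')
Last column: abAB$a
Original string S is at sorted index 4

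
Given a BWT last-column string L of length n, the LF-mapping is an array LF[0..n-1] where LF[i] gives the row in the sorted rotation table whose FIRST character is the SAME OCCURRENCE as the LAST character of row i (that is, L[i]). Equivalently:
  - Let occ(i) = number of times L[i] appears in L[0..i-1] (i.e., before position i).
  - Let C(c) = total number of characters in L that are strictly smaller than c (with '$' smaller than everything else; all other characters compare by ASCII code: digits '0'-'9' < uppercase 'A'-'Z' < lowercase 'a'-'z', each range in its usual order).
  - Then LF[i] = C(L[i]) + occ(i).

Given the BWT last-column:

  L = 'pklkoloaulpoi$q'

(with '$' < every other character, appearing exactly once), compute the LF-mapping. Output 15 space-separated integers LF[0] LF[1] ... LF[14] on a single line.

Answer: 11 3 5 4 8 6 9 1 14 7 12 10 2 0 13

Derivation:
Char counts: '$':1, 'a':1, 'i':1, 'k':2, 'l':3, 'o':3, 'p':2, 'q':1, 'u':1
C (first-col start): C('$')=0, C('a')=1, C('i')=2, C('k')=3, C('l')=5, C('o')=8, C('p')=11, C('q')=13, C('u')=14
L[0]='p': occ=0, LF[0]=C('p')+0=11+0=11
L[1]='k': occ=0, LF[1]=C('k')+0=3+0=3
L[2]='l': occ=0, LF[2]=C('l')+0=5+0=5
L[3]='k': occ=1, LF[3]=C('k')+1=3+1=4
L[4]='o': occ=0, LF[4]=C('o')+0=8+0=8
L[5]='l': occ=1, LF[5]=C('l')+1=5+1=6
L[6]='o': occ=1, LF[6]=C('o')+1=8+1=9
L[7]='a': occ=0, LF[7]=C('a')+0=1+0=1
L[8]='u': occ=0, LF[8]=C('u')+0=14+0=14
L[9]='l': occ=2, LF[9]=C('l')+2=5+2=7
L[10]='p': occ=1, LF[10]=C('p')+1=11+1=12
L[11]='o': occ=2, LF[11]=C('o')+2=8+2=10
L[12]='i': occ=0, LF[12]=C('i')+0=2+0=2
L[13]='$': occ=0, LF[13]=C('$')+0=0+0=0
L[14]='q': occ=0, LF[14]=C('q')+0=13+0=13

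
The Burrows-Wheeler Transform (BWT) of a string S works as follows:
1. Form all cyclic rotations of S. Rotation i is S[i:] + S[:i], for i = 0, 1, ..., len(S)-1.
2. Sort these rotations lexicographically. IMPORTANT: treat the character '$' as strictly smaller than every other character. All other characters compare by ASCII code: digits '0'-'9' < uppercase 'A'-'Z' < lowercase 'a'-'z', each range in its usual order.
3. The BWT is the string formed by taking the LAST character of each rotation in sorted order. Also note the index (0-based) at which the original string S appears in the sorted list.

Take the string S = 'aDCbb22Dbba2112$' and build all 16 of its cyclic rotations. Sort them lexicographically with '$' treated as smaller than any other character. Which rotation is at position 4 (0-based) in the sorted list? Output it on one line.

All 16 rotations (rotation i = S[i:]+S[:i]):
  rot[0] = aDCbb22Dbba2112$
  rot[1] = DCbb22Dbba2112$a
  rot[2] = Cbb22Dbba2112$aD
  rot[3] = bb22Dbba2112$aDC
  rot[4] = b22Dbba2112$aDCb
  rot[5] = 22Dbba2112$aDCbb
  rot[6] = 2Dbba2112$aDCbb2
  rot[7] = Dbba2112$aDCbb22
  rot[8] = bba2112$aDCbb22D
  rot[9] = ba2112$aDCbb22Db
  rot[10] = a2112$aDCbb22Dbb
  rot[11] = 2112$aDCbb22Dbba
  rot[12] = 112$aDCbb22Dbba2
  rot[13] = 12$aDCbb22Dbba21
  rot[14] = 2$aDCbb22Dbba211
  rot[15] = $aDCbb22Dbba2112
Sorted (with $ < everything):
  sorted[0] = $aDCbb22Dbba2112
  sorted[1] = 112$aDCbb22Dbba2
  sorted[2] = 12$aDCbb22Dbba21
  sorted[3] = 2$aDCbb22Dbba211
  sorted[4] = 2112$aDCbb22Dbba
  sorted[5] = 22Dbba2112$aDCbb
  sorted[6] = 2Dbba2112$aDCbb2
  sorted[7] = Cbb22Dbba2112$aD
  sorted[8] = DCbb22Dbba2112$a
  sorted[9] = Dbba2112$aDCbb22
  sorted[10] = a2112$aDCbb22Dbb
  sorted[11] = aDCbb22Dbba2112$
  sorted[12] = b22Dbba2112$aDCb
  sorted[13] = ba2112$aDCbb22Db
  sorted[14] = bb22Dbba2112$aDC
  sorted[15] = bba2112$aDCbb22D
sorted[4] = 2112$aDCbb22Dbba

Answer: 2112$aDCbb22Dbba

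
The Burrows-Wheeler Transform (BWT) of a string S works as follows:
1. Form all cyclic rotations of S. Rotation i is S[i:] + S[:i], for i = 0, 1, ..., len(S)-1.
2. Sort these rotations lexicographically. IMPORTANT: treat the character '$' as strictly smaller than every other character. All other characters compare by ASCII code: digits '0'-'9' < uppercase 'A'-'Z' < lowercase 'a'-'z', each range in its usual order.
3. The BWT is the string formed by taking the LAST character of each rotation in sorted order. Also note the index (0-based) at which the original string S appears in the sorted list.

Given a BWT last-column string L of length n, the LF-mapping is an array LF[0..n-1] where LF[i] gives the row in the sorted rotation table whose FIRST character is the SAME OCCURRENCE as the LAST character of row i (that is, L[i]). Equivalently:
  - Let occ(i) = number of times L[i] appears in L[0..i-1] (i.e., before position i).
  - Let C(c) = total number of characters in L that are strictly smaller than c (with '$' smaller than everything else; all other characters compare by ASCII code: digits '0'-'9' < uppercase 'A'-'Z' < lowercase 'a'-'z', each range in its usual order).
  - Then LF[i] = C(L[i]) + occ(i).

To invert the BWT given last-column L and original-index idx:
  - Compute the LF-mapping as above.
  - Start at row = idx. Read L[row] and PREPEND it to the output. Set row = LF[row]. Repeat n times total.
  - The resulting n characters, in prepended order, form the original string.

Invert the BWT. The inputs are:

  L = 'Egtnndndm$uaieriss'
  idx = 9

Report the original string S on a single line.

LF mapping: 1 6 16 10 11 3 12 4 9 0 17 2 7 5 13 8 14 15
Walk LF starting at row 9, prepending L[row]:
  step 1: row=9, L[9]='$', prepend. Next row=LF[9]=0
  step 2: row=0, L[0]='E', prepend. Next row=LF[0]=1
  step 3: row=1, L[1]='g', prepend. Next row=LF[1]=6
  step 4: row=6, L[6]='n', prepend. Next row=LF[6]=12
  step 5: row=12, L[12]='i', prepend. Next row=LF[12]=7
  step 6: row=7, L[7]='d', prepend. Next row=LF[7]=4
  step 7: row=4, L[4]='n', prepend. Next row=LF[4]=11
  step 8: row=11, L[11]='a', prepend. Next row=LF[11]=2
  step 9: row=2, L[2]='t', prepend. Next row=LF[2]=16
  step 10: row=16, L[16]='s', prepend. Next row=LF[16]=14
  step 11: row=14, L[14]='r', prepend. Next row=LF[14]=13
  step 12: row=13, L[13]='e', prepend. Next row=LF[13]=5
  step 13: row=5, L[5]='d', prepend. Next row=LF[5]=3
  step 14: row=3, L[3]='n', prepend. Next row=LF[3]=10
  step 15: row=10, L[10]='u', prepend. Next row=LF[10]=17
  step 16: row=17, L[17]='s', prepend. Next row=LF[17]=15
  step 17: row=15, L[15]='i', prepend. Next row=LF[15]=8
  step 18: row=8, L[8]='m', prepend. Next row=LF[8]=9
Reversed output: misunderstandingE$

Answer: misunderstandingE$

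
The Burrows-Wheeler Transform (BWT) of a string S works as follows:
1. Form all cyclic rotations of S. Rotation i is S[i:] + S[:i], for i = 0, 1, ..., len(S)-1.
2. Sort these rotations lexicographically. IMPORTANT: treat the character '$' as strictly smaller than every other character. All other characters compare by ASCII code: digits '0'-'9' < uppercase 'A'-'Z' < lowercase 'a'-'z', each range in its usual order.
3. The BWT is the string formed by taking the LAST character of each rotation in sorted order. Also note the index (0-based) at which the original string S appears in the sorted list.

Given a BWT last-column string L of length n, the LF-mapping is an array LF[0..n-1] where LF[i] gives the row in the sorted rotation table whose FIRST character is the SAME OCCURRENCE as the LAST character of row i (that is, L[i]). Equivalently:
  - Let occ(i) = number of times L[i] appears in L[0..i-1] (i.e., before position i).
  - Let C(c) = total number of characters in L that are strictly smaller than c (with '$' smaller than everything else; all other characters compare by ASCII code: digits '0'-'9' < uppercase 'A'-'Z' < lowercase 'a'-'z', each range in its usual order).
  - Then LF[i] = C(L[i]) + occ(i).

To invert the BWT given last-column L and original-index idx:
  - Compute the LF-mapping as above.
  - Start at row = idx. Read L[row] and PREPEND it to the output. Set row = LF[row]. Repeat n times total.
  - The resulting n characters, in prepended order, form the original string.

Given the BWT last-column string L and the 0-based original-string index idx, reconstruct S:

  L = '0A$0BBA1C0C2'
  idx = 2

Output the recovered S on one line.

Answer: 00B2CCB1AA0$

Derivation:
LF mapping: 1 6 0 2 8 9 7 4 10 3 11 5
Walk LF starting at row 2, prepending L[row]:
  step 1: row=2, L[2]='$', prepend. Next row=LF[2]=0
  step 2: row=0, L[0]='0', prepend. Next row=LF[0]=1
  step 3: row=1, L[1]='A', prepend. Next row=LF[1]=6
  step 4: row=6, L[6]='A', prepend. Next row=LF[6]=7
  step 5: row=7, L[7]='1', prepend. Next row=LF[7]=4
  step 6: row=4, L[4]='B', prepend. Next row=LF[4]=8
  step 7: row=8, L[8]='C', prepend. Next row=LF[8]=10
  step 8: row=10, L[10]='C', prepend. Next row=LF[10]=11
  step 9: row=11, L[11]='2', prepend. Next row=LF[11]=5
  step 10: row=5, L[5]='B', prepend. Next row=LF[5]=9
  step 11: row=9, L[9]='0', prepend. Next row=LF[9]=3
  step 12: row=3, L[3]='0', prepend. Next row=LF[3]=2
Reversed output: 00B2CCB1AA0$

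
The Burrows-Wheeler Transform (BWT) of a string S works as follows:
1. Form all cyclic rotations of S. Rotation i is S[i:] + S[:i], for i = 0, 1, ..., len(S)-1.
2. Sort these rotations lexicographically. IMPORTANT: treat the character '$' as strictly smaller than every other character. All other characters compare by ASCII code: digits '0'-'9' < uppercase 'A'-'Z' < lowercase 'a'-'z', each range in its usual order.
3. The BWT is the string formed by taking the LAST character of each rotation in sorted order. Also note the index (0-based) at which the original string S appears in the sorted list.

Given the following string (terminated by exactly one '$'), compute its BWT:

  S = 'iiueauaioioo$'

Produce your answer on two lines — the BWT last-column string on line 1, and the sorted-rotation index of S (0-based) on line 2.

All 13 rotations (rotation i = S[i:]+S[:i]):
  rot[0] = iiueauaioioo$
  rot[1] = iueauaioioo$i
  rot[2] = ueauaioioo$ii
  rot[3] = eauaioioo$iiu
  rot[4] = auaioioo$iiue
  rot[5] = uaioioo$iiuea
  rot[6] = aioioo$iiueau
  rot[7] = ioioo$iiueaua
  rot[8] = oioo$iiueauai
  rot[9] = ioo$iiueauaio
  rot[10] = oo$iiueauaioi
  rot[11] = o$iiueauaioio
  rot[12] = $iiueauaioioo
Sorted (with $ < everything):
  sorted[0] = $iiueauaioioo  (last char: 'o')
  sorted[1] = aioioo$iiueau  (last char: 'u')
  sorted[2] = auaioioo$iiue  (last char: 'e')
  sorted[3] = eauaioioo$iiu  (last char: 'u')
  sorted[4] = iiueauaioioo$  (last char: '$')
  sorted[5] = ioioo$iiueaua  (last char: 'a')
  sorted[6] = ioo$iiueauaio  (last char: 'o')
  sorted[7] = iueauaioioo$i  (last char: 'i')
  sorted[8] = o$iiueauaioio  (last char: 'o')
  sorted[9] = oioo$iiueauai  (last char: 'i')
  sorted[10] = oo$iiueauaioi  (last char: 'i')
  sorted[11] = uaioioo$iiuea  (last char: 'a')
  sorted[12] = ueauaioioo$ii  (last char: 'i')
Last column: oueu$aoioiiai
Original string S is at sorted index 4

Answer: oueu$aoioiiai
4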